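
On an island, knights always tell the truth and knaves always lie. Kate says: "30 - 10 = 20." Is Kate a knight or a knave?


Statement: "30 - 10 = 20."
Actual: 30 - 10 = 20
Claimed: 20
Statement is TRUE → Kate tells the truth → Knight

Knight


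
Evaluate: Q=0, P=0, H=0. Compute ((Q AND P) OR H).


Q AND P = 0&0 = 0
0 OR 0 = 0

0


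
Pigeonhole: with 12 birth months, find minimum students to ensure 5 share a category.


Pigeonhole: to guarantee k in one of n categories, need (k-1)×n + 1.
k = 5, n = 12
Minimum = (5-1) × 12 + 1 = 4 × 12 + 1

49


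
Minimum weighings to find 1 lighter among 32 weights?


Each weighing has 3 outcomes (left heavy / balance / right heavy), so k weighings distinguish at most 3^k cases; splitting into three near-equal groups achieves this.
Need 3^k ≥ 32: 3^3 = 27 < 32 ≤ 3^4 = 81
k = ⌈log₃(32)⌉ = 4

4


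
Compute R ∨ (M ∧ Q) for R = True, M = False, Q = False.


R = True, M = False, Q = False
Step 1: M ∧ Q = False AND False = False
Step 2: R ∨ False = True OR False = True
AND evaluated first (higher precedence); then OR applied.

True


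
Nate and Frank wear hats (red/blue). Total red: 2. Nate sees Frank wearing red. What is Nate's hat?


Total red = 2, Frank = red
Red accounted for: 1
Remaining for Nate: 1
Nate's hat is red.

red


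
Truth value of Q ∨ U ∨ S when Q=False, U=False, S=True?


Q = False, U = False, S = True
Expression: Q ∨ U ∨ S
Step 1: Q ∨ U = False OR False = False
Step 2: (False) ∨ S = False OR True = True

True


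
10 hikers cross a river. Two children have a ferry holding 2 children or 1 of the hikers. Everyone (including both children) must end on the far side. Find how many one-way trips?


Per crossing of one of the hikers: children→, one←, one of the hikers→, one← = 4 trips
10 × 4 = 40, + 1 final children→ = 41
Minimum trips = 41

41


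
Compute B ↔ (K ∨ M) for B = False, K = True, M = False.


B = False, K = True, M = False
Step 1: K ∨ M = True OR False = True
Step 2: B ↔ (True): true when both sides have same truth value.
Result: False ↔ True = False

False


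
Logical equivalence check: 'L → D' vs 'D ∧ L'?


Expression 1: L → D
Expression 2: D ∧ L
Truth table (L D | Expr1 Expr2):
  T T |   T     T
  T F |   F     F
  F T |   T     F   ← differ
  F F |   T     F   ← differ
Counterexample: L=F, D=T gives Expr1 = T but Expr2 = F, so the expressions are NOT logically equivalent.

No


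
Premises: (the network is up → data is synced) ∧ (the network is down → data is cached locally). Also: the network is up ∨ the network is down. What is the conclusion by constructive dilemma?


Constructive dilemma: (P → Q) ∧ (R → S), P ∨ R ⊢ Q ∨ S
Premise 1: the network is up → data is synced
Premise 2: the network is down → data is cached locally
Premise 3: the network is up ∨ the network is down
Case 1: Assuming the network is up, then by Premise 1, data is synced.
Case 2: Assuming the network is down, then by Premise 2, data is cached locally.
Since one of the network is up or the network is down must hold, we get data is synced or data is cached locally.

Data is synced or data is cached locally.


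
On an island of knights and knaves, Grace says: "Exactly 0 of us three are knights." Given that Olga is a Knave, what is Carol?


Grace claims exactly 0 knights among Grace, Olga, Carol.
Given: Olga is a Knave.

Case 1: Grace is a Knight (tells truth)
  Then exactly 0 of the three are knights.
  Counting Grace, Olga: 1 knight(s) so far. Need -1 more → impossible.
Case 2: Grace is a Knave (lies)
  Then the count is NOT 0.
  If Carol = Knave, count = 0 = 0 → claim would be true, contradicts lie.
  If Carol = Knight, count = 1 ≠ 0 → lie confirmed ✓

Carol is a Knight.

Knight


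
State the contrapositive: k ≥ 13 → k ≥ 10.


Original: If k ≥ 13, then k ≥ 10
Contrapositive: If ¬Q, then ¬P
Negate Q: not (k ≥ 10)
Negate P: not (k ≥ 13)

If not (k ≥ 10), then not (k ≥ 13).


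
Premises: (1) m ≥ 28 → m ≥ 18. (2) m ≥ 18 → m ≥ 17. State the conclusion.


Hypothetical syllogism: P → Q, Q → R ⊢ P → R
Premise 1: m ≥ 28 → m ≥ 18
Premise 2: m ≥ 18 → m ≥ 17
Chain the implications: the middle term (m ≥ 18) links the two.
Conclusion: If m ≥ 28, then m ≥ 17.

If m ≥ 28, then m ≥ 17.


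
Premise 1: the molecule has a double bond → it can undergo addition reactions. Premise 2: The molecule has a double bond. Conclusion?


Modus ponens: P → Q, P ⊢ Q
P: the molecule has a double bond
Q: it can undergo addition reactions
We have P → Q and P is true.
By modus ponens, Q must be true.

It can undergo addition reactions


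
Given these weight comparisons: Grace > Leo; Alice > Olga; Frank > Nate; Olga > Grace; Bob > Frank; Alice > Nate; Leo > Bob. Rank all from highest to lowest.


Constraints: Grace > Leo; Alice > Olga; Frank > Nate; Olga > Grace; Bob > Frank; Alice > Nate; Leo > Bob
Method: at each step, the next-highest is the one remaining person who never appears on the smaller side of a constraint between remaining people.
  Step 1: remaining {Olga, Leo, Frank, Bob, Grace, Nate, Alice}; on the smaller side: {Olga, Leo, Frank, Bob, Grace, Nate} → Alice is next (Alice > Olga; Alice > Nate).
  Step 2: remaining {Olga, Leo, Frank, Bob, Grace, Nate}; on the smaller side: {Leo, Frank, Bob, Grace, Nate} → Olga is next (Olga > Grace).
  Step 3: remaining {Leo, Frank, Bob, Grace, Nate}; on the smaller side: {Leo, Frank, Bob, Nate} → Grace is next (Grace > Leo).
  Step 4: remaining {Leo, Frank, Bob, Nate}; on the smaller side: {Frank, Bob, Nate} → Leo is next (Leo > Bob).
  Step 5: remaining {Frank, Bob, Nate}; on the smaller side: {Frank, Nate} → Bob is next (Bob > Frank).
  Step 6: remaining {Frank, Nate}; on the smaller side: {Nate} → Frank is next (Frank > Nate).
  Step 7: only Nate remains → lowest.
Final ranking (highest to lowest):

Alice > Olga > Grace > Leo > Bob > Frank > Nate


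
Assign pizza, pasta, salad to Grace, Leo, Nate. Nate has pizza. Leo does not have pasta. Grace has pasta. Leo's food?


From clues:
  Nate → pizza
  Grace → pasta
By elimination, Leo gets the remaining.

salad


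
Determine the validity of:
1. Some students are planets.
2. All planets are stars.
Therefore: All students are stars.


Premise 1: Some students are planets.
Premise 2: All planets are stars.
Conclusion: All students are stars.
Fallacy: illicit minor. The minor term (students) is distributed in the conclusion ('All students ...') but undistributed in its premise ('Some students are planets' doesn't cover all students).
Only 'Some students are stars' follows, not 'All'.

Invalid


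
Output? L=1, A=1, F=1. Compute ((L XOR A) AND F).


L XOR A = 1^1 = 0
0 AND 1 = 0

0


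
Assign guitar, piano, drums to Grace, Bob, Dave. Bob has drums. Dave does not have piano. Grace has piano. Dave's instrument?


From clues:
  Bob → drums
  Grace → piano
By elimination, Dave gets the remaining.

guitar


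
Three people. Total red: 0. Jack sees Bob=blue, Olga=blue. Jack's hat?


Total red = 0, seen red = 0
Own red = 0 - 0 = 0
Jack's hat is blue.

blue


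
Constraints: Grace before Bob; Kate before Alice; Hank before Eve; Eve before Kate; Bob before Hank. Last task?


Constraints: Grace before Bob; Kate before Alice; Hank before Eve; Eve before Kate; Bob before Hank
The last task can have nothing scheduled after it, so it must never appear on the left of a 'before'.
Tasks appearing before some other task: Grace, Kate, Hank, Eve, Bob.
The only task not in that list is Alice → it is last.

Alice


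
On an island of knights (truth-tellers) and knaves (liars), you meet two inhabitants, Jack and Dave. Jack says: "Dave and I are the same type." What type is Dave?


Jack says: "Dave and I are the same type."
Case 1: Jack is a Knight (truth-teller)
  Statement is true → they ARE the same → Dave is also a Knight
Case 2: Jack is a Knave (liar)
  Statement is false → they are NOT the same → Dave is a Knight
In both cases, Dave is a Knight.

Knight


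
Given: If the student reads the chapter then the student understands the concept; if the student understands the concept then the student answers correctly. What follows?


Hypothetical syllogism: P → Q, Q → R ⊢ P → R
Premise 1: the student reads the chapter → the student understands the concept
Premise 2: the student understands the concept → the student answers correctly
Chain the implications: the middle term (the student understands the concept) links the two.
Conclusion: If the student reads the chapter, then the student answers correctly.

If the student reads the chapter, then the student answers correctly.


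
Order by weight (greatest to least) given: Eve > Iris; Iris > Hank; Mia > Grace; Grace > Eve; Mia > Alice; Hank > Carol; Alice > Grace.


Constraints: Eve > Iris; Iris > Hank; Mia > Grace; Grace > Eve; Mia > Alice; Hank > Carol; Alice > Grace
Method: at each step, the next-highest is the one remaining person who never appears on the smaller side of a constraint between remaining people.
  Step 1: remaining {Alice, Carol, Iris, Eve, Grace, Mia, Hank}; on the smaller side: {Alice, Carol, Iris, Eve, Grace, Hank} → Mia is next (Mia > Grace; Mia > Alice).
  Step 2: remaining {Alice, Carol, Iris, Eve, Grace, Hank}; on the smaller side: {Carol, Iris, Eve, Grace, Hank} → Alice is next (Alice > Grace).
  Step 3: remaining {Carol, Iris, Eve, Grace, Hank}; on the smaller side: {Carol, Iris, Eve, Hank} → Grace is next (Grace > Eve).
  Step 4: remaining {Carol, Iris, Eve, Hank}; on the smaller side: {Carol, Iris, Hank} → Eve is next (Eve > Iris).
  Step 5: remaining {Carol, Iris, Hank}; on the smaller side: {Carol, Hank} → Iris is next (Iris > Hank).
  Step 6: remaining {Carol, Hank}; on the smaller side: {Carol} → Hank is next (Hank > Carol).
  Step 7: only Carol remains → lowest.
Final ranking (highest to lowest):

Mia > Alice > Grace > Eve > Iris > Hank > Carol


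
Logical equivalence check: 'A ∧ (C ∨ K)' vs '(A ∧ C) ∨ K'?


Expression 1: A ∧ (C ∨ K)
Expression 2: (A ∧ C) ∨ K
Truth table (A C K | Expr1 Expr2):
  T T T |   T     T
  T T F |   T     T
  T F T |   T     T
  T F F |   F     F
  F T T |   F     T   ← differ
  F T F |   F     F
  F F T |   F     T   ← differ
  F F F |   F     F
Counterexample: A=F, C=T, K=T gives Expr1 = F but Expr2 = T, so the expressions are NOT logically equivalent.

No


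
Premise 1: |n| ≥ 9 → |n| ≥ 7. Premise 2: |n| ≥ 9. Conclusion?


Modus ponens: P → Q, P ⊢ Q
P: |n| ≥ 9
Q: |n| ≥ 7
We have P → Q and P is true.
By modus ponens, Q must be true.

|n| ≥ 7


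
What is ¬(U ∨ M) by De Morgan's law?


De Morgan's law: ¬(P ∨ Q) ≡ ¬P ∧ ¬Q
¬(U ∨ M) = ¬U ∧ ¬M

¬U ∧ ¬M


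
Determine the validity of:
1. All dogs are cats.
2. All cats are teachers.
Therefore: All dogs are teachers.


Premise 1: All dogs are cats.
Premise 2: All cats are teachers.
Conclusion: All dogs are teachers.
Barbara syllogism (AAA-1): All A are B, All B are C → All A are C.
Middle term (cats) distributed in premise 2.

Valid


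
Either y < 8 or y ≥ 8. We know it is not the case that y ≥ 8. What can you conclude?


Disjunctive syllogism: P ∨ Q, ¬P ⊢ Q
Disjunction: y < 8 ∨ y ≥ 8
We know it is not the case that y ≥ 8.
By disjunctive syllogism, the other disjunct must be true.

y < 8


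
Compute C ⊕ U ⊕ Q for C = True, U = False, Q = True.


C = True, U = False, Q = True
Step 1: C ⊕ U = True XOR False = True
Step 2: True ⊕ Q = True XOR True = False
XOR is true when an odd number of operands are true.

False


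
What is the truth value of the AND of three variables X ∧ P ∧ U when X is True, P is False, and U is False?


X = True, P = False, U = False
Step 1: X ∧ P = True AND False = False
Step 2: (False) ∧ U = (False) AND False = False
AND is true only when ALL operands are true.

False


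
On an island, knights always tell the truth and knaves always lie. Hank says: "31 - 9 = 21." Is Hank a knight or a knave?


Statement: "31 - 9 = 21."
Actual: 31 - 9 = 22
Claimed: 21
Statement is FALSE → Hank lies → Knave

Knave


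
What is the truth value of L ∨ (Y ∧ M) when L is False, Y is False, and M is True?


L = False, Y = False, M = True
Step 1: Y ∧ M = False AND True = False
Step 2: L ∨ False = False OR False = False
AND evaluated first (higher precedence); then OR applied.

False


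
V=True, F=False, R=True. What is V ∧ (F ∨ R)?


V = True, F = False, R = True
Expression: V ∧ (F ∨ R)
Step 1: F ∨ R = False OR True = True
Step 2: V ∧ (True) = True AND True = True

True


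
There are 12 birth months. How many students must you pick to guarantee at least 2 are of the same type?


Pigeonhole: to guarantee k in one of n categories, need (k-1)×n + 1.
k = 2, n = 12
Minimum = (2-1) × 12 + 1 = 1 × 12 + 1

13


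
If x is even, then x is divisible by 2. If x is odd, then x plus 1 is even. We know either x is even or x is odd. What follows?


Constructive dilemma: (P → Q) ∧ (R → S), P ∨ R ⊢ Q ∨ S
Premise 1: x is even → x is divisible by 2
Premise 2: x is odd → x plus 1 is even
Premise 3: x is even ∨ x is odd
Case 1: Assuming x is even, then by Premise 1, x is divisible by 2.
Case 2: Assuming x is odd, then by Premise 2, x plus 1 is even.
Since one of x is even or x is odd must hold, we get x is divisible by 2 or x plus 1 is even.

x is divisible by 2 or x plus 1 is even.


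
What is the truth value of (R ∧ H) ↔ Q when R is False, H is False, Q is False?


R = False, H = False, Q = False
Step 1: R ∧ H = False AND False = False
Step 2: (False) ↔ Q: true when both sides have same truth value.
Result: False ↔ False = True

True


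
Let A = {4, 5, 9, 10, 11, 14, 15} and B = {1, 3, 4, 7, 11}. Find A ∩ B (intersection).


A = {4, 5, 9, 10, 11, 14, 15}
B = {1, 3, 4, 7, 11}
Operation: intersection
Elements in both: 4, 11

{4, 11}


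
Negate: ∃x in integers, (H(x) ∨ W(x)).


Original: ∃x (H(x) ∨ W(x))
Rule: ¬∀→∃, ¬∃→∀, negate predicate.
Negation: ∀x (¬H(x) ∧ ¬W(x))

∀x (¬H(x) ∧ ¬W(x))


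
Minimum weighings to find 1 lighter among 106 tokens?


Each weighing has 3 outcomes (left heavy / balance / right heavy), so k weighings distinguish at most 3^k cases; splitting into three near-equal groups achieves this.
Need 3^k ≥ 106: 3^4 = 81 < 106 ≤ 3^5 = 243
k = ⌈log₃(106)⌉ = 5

5


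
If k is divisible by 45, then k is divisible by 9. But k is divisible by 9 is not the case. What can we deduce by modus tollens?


Modus tollens: P → Q, ¬Q ⊢ ¬P
P: k is divisible by 45
Q: k is divisible by 9
We have P → Q and Q is false.
By modus tollens, P must be false.

It is not the case that k is divisible by 45


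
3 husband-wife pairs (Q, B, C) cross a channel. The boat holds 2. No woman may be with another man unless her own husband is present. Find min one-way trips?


Label couples Q, B, C (H = husband, W = wife).
Counting alone: 6 people, the boat carries 2 and someone must bring it back, so each round trip nets at most +1 on the far side until the last crossing → at least 9 trips. The jealousy constraint makes 9 impossible; the shortest valid schedule has 11:
1. WQ+WB →  (far: WQ,WB; near: HQ,HB,HC,WC)
2. WQ ←       (far: WB; near: HQ,HB,HC,WQ,WC)
3. WQ+WC →  (far: WQ,WB,WC; near: HQ,HB,HC)
4. WQ ←       (far: WB,WC; near: HQ,HB,HC,WQ)
5. HB+HC →  (far: HB,WB,HC,WC; near: HQ,WQ)
6. HB+WB ←  (far: HC,WC; near: HQ,WQ,HB,WB)
7. HQ+HB →  (far: HQ,HB,HC,WC; near: WQ,WB)
8. WC ←       (far: HQ,HB,HC; near: WQ,WB,WC)
9. WQ+WB →  (far: HQ,WQ,HB,WB,HC; near: WC)
10. HC ←      (far: HQ,WQ,HB,WB; near: HC,WC)
11. HC+WC → (far: all six; near: empty)
In every state each wife is either with her husband or with no other man.
Minimum trips = 11

11


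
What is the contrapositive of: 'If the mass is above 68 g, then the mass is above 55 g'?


Original: If the mass is above 68 g, then the mass is above 55 g
Contrapositive: If ¬Q, then ¬P
Negate Q: not (the mass is above 55 g)
Negate P: not (the mass is above 68 g)

If not (the mass is above 55 g), then not (the mass is above 68 g).


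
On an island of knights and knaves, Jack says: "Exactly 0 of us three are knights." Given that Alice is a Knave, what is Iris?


Jack claims exactly 0 knights among Jack, Alice, Iris.
Given: Alice is a Knave.

Case 1: Jack is a Knight (tells truth)
  Then exactly 0 of the three are knights.
  Counting Jack, Alice: 1 knight(s) so far. Need -1 more → impossible.
Case 2: Jack is a Knave (lies)
  Then the count is NOT 0.
  If Iris = Knave, count = 0 = 0 → claim would be true, contradicts lie.
  If Iris = Knight, count = 1 ≠ 0 → lie confirmed ✓

Iris is a Knight.

Knight


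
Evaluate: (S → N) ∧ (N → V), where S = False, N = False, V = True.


S = False, N = False, V = True
Step 1: S → N is false only when S=True and N=False. Result: True
Step 2: N → V is false only when N=True and V=False. Result: True
Step 3: True ∧ True = True

True


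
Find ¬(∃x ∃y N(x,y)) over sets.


Original: ∃x ∃y N(x,y)
Rule: ¬∀→∃, ¬∃→∀, negate predicate.
Negation: ∀x ∀y ¬N(x,y)

∀x ∀y ¬N(x,y)


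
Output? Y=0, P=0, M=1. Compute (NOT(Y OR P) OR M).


Y OR P = 0
NOT(0) = 1
1 OR 1 = 1

1


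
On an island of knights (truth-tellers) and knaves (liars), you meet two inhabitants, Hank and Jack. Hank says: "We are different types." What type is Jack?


Hank says: "We are different types."
Case 1: Hank is a Knight (truth-teller)
  Statement is true → they ARE different → Jack is a Knave
Case 2: Hank is a Knave (liar)
  Statement is false → they are NOT different → Jack is a Knave
In both cases, Jack is a Knave.

Knave


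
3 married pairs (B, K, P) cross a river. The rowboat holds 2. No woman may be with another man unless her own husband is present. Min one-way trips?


Label couples B, K, P (H = husband, W = wife).
Counting alone: 6 people, the rowboat carries 2 and someone must bring it back, so each round trip nets at most +1 on the far side until the last crossing → at least 9 trips. The jealousy constraint makes 9 impossible; the shortest valid schedule has 11:
1. WB+WK →  (far: WB,WK; near: HB,HK,HP,WP)
2. WB ←       (far: WK; near: HB,HK,HP,WB,WP)
3. WB+WP →  (far: WB,WK,WP; near: HB,HK,HP)
4. WB ←       (far: WK,WP; near: HB,HK,HP,WB)
5. HK+HP →  (far: HK,WK,HP,WP; near: HB,WB)
6. HK+WK ←  (far: HP,WP; near: HB,WB,HK,WK)
7. HB+HK →  (far: HB,HK,HP,WP; near: WB,WK)
8. WP ←       (far: HB,HK,HP; near: WB,WK,WP)
9. WB+WK →  (far: HB,WB,HK,WK,HP; near: WP)
10. HP ←      (far: HB,WB,HK,WK; near: HP,WP)
11. HP+WP → (far: all six; near: empty)
In every state each wife is either with her husband or with no other man.
Minimum trips = 11

11


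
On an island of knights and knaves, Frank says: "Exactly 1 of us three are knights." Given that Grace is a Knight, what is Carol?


Frank claims exactly 1 knights among Frank, Grace, Carol.
Given: Grace is a Knight.

Case 1: Frank is a Knight (tells truth)
  Then exactly 1 of the three are knights.
  Counting Frank, Grace: 2 knight(s) so far. Need -1 more → impossible.
Case 2: Frank is a Knave (lies)
  Then the count is NOT 1.
  If Carol = Knave, count = 1 = 1 → claim would be true, contradicts lie.
  If Carol = Knight, count = 2 ≠ 1 → lie confirmed ✓

Carol is a Knight.

Knight


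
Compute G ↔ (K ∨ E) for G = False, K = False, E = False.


G = False, K = False, E = False
Step 1: K ∨ E = False OR False = False
Step 2: G ↔ (False): true when both sides have same truth value.
Result: False ↔ False = True

True


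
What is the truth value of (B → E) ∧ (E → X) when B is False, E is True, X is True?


B = False, E = True, X = True
Step 1: B → E is false only when B=True and E=False. Result: True
Step 2: E → X is false only when E=True and X=False. Result: True
Step 3: True ∧ True = True

True


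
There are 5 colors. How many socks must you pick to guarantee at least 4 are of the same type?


Pigeonhole: to guarantee k in one of n categories, need (k-1)×n + 1.
k = 4, n = 5
Minimum = (4-1) × 5 + 1 = 3 × 5 + 1

16


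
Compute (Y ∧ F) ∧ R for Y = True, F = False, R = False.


Y = True, F = False, R = False
Step 1: Y ∧ F = True AND False = False
Step 2: False ∧ R = False AND False = False
AND is true only when ALL operands are true.

False


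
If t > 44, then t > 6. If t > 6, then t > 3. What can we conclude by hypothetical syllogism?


Hypothetical syllogism: P → Q, Q → R ⊢ P → R
Premise 1: t > 44 → t > 6
Premise 2: t > 6 → t > 3
Chain the implications: the middle term (t > 6) links the two.
Conclusion: If t > 44, then t > 3.

If t > 44, then t > 3.


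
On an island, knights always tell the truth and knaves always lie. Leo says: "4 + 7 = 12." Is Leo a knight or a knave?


Statement: "4 + 7 = 12."
Actual: 4 + 7 = 11
Claimed: 12
Statement is FALSE → Leo lies → Knave

Knave


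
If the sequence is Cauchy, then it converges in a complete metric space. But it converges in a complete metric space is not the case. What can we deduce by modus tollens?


Modus tollens: P → Q, ¬Q ⊢ ¬P
P: the sequence is Cauchy
Q: it converges in a complete metric space
We have P → Q and Q is false.
By modus tollens, P must be false.

It is not the case that the sequence is Cauchy


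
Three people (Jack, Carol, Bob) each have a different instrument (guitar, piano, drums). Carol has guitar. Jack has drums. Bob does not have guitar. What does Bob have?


From clues:
  Carol → guitar
  Jack → drums
By elimination, Bob gets the remaining.

piano


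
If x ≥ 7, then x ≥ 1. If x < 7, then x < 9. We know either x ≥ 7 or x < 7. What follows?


Constructive dilemma: (P → Q) ∧ (R → S), P ∨ R ⊢ Q ∨ S
Premise 1: x ≥ 7 → x ≥ 1
Premise 2: x < 7 → x < 9
Premise 3: x ≥ 7 ∨ x < 7
Case 1: Assuming x ≥ 7, then by Premise 1, x ≥ 1.
Case 2: Assuming x < 7, then by Premise 2, x < 9.
Since one of x ≥ 7 or x < 7 must hold, we get x ≥ 1 or x < 9.

x ≥ 1 or x < 9.


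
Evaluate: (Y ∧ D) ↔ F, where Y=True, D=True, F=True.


Y = True, D = True, F = True
Expression: (Y ∧ D) ↔ F
Step 1: Y ∧ D = True AND True = True
Step 2: (True) ↔ F = (True iff True) = True

True


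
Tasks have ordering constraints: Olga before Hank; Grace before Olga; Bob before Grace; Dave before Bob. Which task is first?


Constraints: Olga before Hank; Grace before Olga; Bob before Grace; Dave before Bob
The first task can have nothing scheduled before it, so it must never appear on the right of a 'before'.
Tasks appearing after some 'before': Hank, Olga, Grace, Bob.
The only task not in that list is Dave → it is first.

Dave


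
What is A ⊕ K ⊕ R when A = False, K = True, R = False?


A = False, K = True, R = False
Step 1: A ⊕ K = False XOR True = True
Step 2: True ⊕ R = True XOR False = True
XOR is true when an odd number of operands are true.

True


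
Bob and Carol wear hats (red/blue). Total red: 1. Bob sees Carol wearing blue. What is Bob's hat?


Total red = 1, Carol = blue
Red accounted for: 0
Remaining for Bob: 1
Bob's hat is red.

red


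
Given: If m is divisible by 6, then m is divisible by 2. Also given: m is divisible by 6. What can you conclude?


Modus ponens: P → Q, P ⊢ Q
P: m is divisible by 6
Q: m is divisible by 2
We have P → Q and P is true.
By modus ponens, Q must be true.

m is divisible by 2


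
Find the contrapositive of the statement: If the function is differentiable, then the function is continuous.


Original: If the function is differentiable, then the function is continuous
Contrapositive: If ¬Q, then ¬P
Negate Q: not (the function is continuous)
Negate P: not (the function is differentiable)

If not (the function is continuous), then not (the function is differentiable).


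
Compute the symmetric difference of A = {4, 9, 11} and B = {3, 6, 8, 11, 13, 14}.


A = {4, 9, 11}
B = {3, 6, 8, 11, 13, 14}
Operation: symmetric difference
In A only: [4, 9], in B only: [3, 6, 8, 13, 14]

{3, 4, 6, 8, 9, 13, 14}


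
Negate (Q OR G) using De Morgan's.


De Morgan's law: ¬(P ∨ Q) ≡ ¬P ∧ ¬Q
¬(Q ∨ G) = ¬Q ∧ ¬G

¬Q ∧ ¬G


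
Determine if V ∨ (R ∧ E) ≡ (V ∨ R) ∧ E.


Expression 1: V ∨ (R ∧ E)
Expression 2: (V ∨ R) ∧ E
Truth table (V R E | Expr1 Expr2):
  T T T |   T     T
  T T F |   T     F   ← differ
  T F T |   T     T
  T F F |   T     F   ← differ
  F T T |   T     T
  F T F |   F     F
  F F T |   F     F
  F F F |   F     F
Counterexample: V=T, R=T, E=F gives Expr1 = T but Expr2 = F, so the expressions are NOT logically equivalent.

No


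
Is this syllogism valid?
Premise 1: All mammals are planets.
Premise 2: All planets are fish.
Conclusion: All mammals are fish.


Premise 1: All mammals are planets.
Premise 2: All planets are fish.
Conclusion: All mammals are fish.
Barbara syllogism (AAA-1): All A are B, All B are C → All A are C.
Middle term (planets) distributed in premise 2.

Valid


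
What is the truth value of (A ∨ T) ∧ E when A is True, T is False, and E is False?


A = True, T = False, E = False
Step 1: A ∨ T = True OR False = True
Step 2: True ∧ E = True AND False = False
OR is true when at least one operand is true; AND requires both.

False


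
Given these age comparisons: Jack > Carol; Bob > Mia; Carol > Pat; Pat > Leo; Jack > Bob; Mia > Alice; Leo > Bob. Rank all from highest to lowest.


Constraints: Jack > Carol; Bob > Mia; Carol > Pat; Pat > Leo; Jack > Bob; Mia > Alice; Leo > Bob
Method: at each step, the next-highest is the one remaining person who never appears on the smaller side of a constraint between remaining people.
  Step 1: remaining {Leo, Bob, Mia, Carol, Pat, Alice, Jack}; on the smaller side: {Leo, Bob, Mia, Carol, Pat, Alice} → Jack is next (Jack > Carol; Jack > Bob).
  Step 2: remaining {Leo, Bob, Mia, Carol, Pat, Alice}; on the smaller side: {Leo, Bob, Mia, Pat, Alice} → Carol is next (Carol > Pat).
  Step 3: remaining {Leo, Bob, Mia, Pat, Alice}; on the smaller side: {Leo, Bob, Mia, Alice} → Pat is next (Pat > Leo).
  Step 4: remaining {Leo, Bob, Mia, Alice}; on the smaller side: {Bob, Mia, Alice} → Leo is next (Leo > Bob).
  Step 5: remaining {Bob, Mia, Alice}; on the smaller side: {Mia, Alice} → Bob is next (Bob > Mia).
  Step 6: remaining {Mia, Alice}; on the smaller side: {Alice} → Mia is next (Mia > Alice).
  Step 7: only Alice remains → lowest.
Final ranking (highest to lowest):

Jack > Carol > Pat > Leo > Bob > Mia > Alice


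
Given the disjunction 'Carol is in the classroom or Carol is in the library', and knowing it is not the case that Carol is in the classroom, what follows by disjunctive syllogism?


Disjunctive syllogism: P ∨ Q, ¬P ⊢ Q
Disjunction: Carol is in the classroom ∨ Carol is in the library
We know it is not the case that Carol is in the classroom.
By disjunctive syllogism, the other disjunct must be true.

Carol is in the library


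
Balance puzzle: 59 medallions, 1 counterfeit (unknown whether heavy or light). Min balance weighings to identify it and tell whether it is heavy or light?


Let n = 59. 118 possibilities (n medallions × lighter/heavier); each weighing has 3 outcomes.
Bound for k weighings: say the first weighing puts j medallions on each pan. If it tips, the 2j weighed medallions remain suspects (each with a known direction) and k-1 weighings give 3^(k-1) outcomes; 3^(k-1) is odd, so 2j ≤ 3^(k-1) - 1. If it balances, the n - 2j unweighed medallions remain with direction unknown: 2(n - 2j) ≤ 3^(k-1) - 1 by the same parity argument. Adding, n ≤ (3^(k-1) - 1) + (3^(k-1) - 1)/2 = (3^k - 3)/2, and the classical three-group strategy achieves this (3 medallions in 2 weighings, 12 in 3, 39 in 4, 120 in 5).
So we need the smallest k with (3^k - 3)/2 ≥ 59.
k = 4: (3^4 - 3)/2 = 39 < 59 ✗
k = 5: (3^5 - 3)/2 = 120 ≥ 59 ✓

5


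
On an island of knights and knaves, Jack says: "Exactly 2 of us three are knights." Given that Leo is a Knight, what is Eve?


Jack claims exactly 2 knights among Jack, Leo, Eve.
Given: Leo is a Knight.

Case 1: Jack is a Knight (tells truth)
  Then exactly 2 of the three are knights.
  Counting Jack, Leo: 2 knight(s) so far. Need 0 more → Eve = Knave.
Case 2: Jack is a Knave (lies)
  Then the count is NOT 2.
  If Eve = Knight, count = 2 = 2 → claim would be true, contradicts lie.
  If Eve = Knave, count = 1 ≠ 2 → lie confirmed ✓

Eve is a Knave.

Knave


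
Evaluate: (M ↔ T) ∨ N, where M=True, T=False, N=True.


M = True, T = False, N = True
Expression: (M ↔ T) ∨ N
Step 1: M ↔ T = (True iff False) (true when values match) = False
Step 2: (False) ∨ N = False OR True = True

True


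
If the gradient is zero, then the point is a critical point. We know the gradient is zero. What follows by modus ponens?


Modus ponens: P → Q, P ⊢ Q
P: the gradient is zero
Q: the point is a critical point
We have P → Q and P is true.
By modus ponens, Q must be true.

The point is a critical point


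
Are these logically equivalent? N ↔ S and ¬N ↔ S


Expression 1: N ↔ S
Expression 2: ¬N ↔ S
Truth table (N S | Expr1 Expr2):
  T T |   T     F   ← differ
  T F |   F     T   ← differ
  F T |   F     T   ← differ
  F F |   T     F   ← differ
Counterexample: N=T, S=T gives Expr1 = T but Expr2 = F, so the expressions are NOT logically equivalent.

No


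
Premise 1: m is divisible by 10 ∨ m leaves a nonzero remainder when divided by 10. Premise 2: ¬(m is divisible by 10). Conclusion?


Disjunctive syllogism: P ∨ Q, ¬P ⊢ Q
Disjunction: m is divisible by 10 ∨ m leaves a nonzero remainder when divided by 10
We know it is not the case that m is divisible by 10.
By disjunctive syllogism, the other disjunct must be true.

m leaves a nonzero remainder when divided by 10


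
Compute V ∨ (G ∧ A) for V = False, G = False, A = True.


V = False, G = False, A = True
Step 1: G ∧ A = False AND True = False
Step 2: V ∨ False = False OR False = False
AND evaluated first (higher precedence); then OR applied.

False


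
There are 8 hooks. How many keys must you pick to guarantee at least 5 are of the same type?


Pigeonhole: to guarantee k in one of n categories, need (k-1)×n + 1.
k = 5, n = 8
Minimum = (5-1) × 8 + 1 = 4 × 8 + 1

33


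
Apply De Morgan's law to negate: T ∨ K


De Morgan's law: ¬(P ∨ Q) ≡ ¬P ∧ ¬Q
¬(T ∨ K) = ¬T ∧ ¬K

¬T ∧ ¬K


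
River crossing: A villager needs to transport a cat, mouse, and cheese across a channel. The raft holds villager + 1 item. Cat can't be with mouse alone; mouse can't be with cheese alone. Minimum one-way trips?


1. villager+mouse → 2. villager ← 3. villager+cat → 4. villager+mouse ← 5. villager+cheese → 6. villager ← 7. villager+mouse →
Minimum trips = 7

7


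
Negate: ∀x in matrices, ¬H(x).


Original: ∀x ¬H(x)
Rule: ¬∀→∃, ¬∃→∀, negate predicate.
Negation: ∃x H(x)

∃x H(x)


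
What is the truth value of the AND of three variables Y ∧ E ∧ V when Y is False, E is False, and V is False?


Y = False, E = False, V = False
Step 1: Y ∧ E = False AND False = False
Step 2: (False) ∧ V = (False) AND False = False
AND is true only when ALL operands are true.

False


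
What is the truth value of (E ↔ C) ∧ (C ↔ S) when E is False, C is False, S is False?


E = False, C = False, S = False
Step 1: E ↔ C is true when E and C have the same value. Result: True
Step 2: C ↔ S is true when C and S have the same value. Result: True
Step 3: True ∧ True = True

True


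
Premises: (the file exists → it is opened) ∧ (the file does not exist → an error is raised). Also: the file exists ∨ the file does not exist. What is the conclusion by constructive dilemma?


Constructive dilemma: (P → Q) ∧ (R → S), P ∨ R ⊢ Q ∨ S
Premise 1: the file exists → it is opened
Premise 2: the file does not exist → an error is raised
Premise 3: the file exists ∨ the file does not exist
Case 1: Assuming the file exists, then by Premise 1, it is opened.
Case 2: Assuming the file does not exist, then by Premise 2, an error is raised.
Since one of the file exists or the file does not exist must hold, we get it is opened or an error is raised.

It is opened or an error is raised.


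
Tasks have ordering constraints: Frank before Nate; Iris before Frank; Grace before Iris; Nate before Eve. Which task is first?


Constraints: Frank before Nate; Iris before Frank; Grace before Iris; Nate before Eve
The first task can have nothing scheduled before it, so it must never appear on the right of a 'before'.
Tasks appearing after some 'before': Nate, Frank, Iris, Eve.
The only task not in that list is Grace → it is first.

Grace


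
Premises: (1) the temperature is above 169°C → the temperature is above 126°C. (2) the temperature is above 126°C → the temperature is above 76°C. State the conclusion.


Hypothetical syllogism: P → Q, Q → R ⊢ P → R
Premise 1: the temperature is above 169°C → the temperature is above 126°C
Premise 2: the temperature is above 126°C → the temperature is above 76°C
Chain the implications: the middle term (the temperature is above 126°C) links the two.
Conclusion: If the temperature is above 169°C, then the temperature is above 76°C.

If the temperature is above 169°C, then the temperature is above 76°C.


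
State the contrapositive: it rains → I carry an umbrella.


Original: If it rains, then I carry an umbrella
Contrapositive: If ¬Q, then ¬P
Negate Q: not (I carry an umbrella)
Negate P: not (it rains)

If not (I carry an umbrella), then not (it rains).


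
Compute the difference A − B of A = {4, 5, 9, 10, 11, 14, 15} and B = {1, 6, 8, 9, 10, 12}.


A = {4, 5, 9, 10, 11, 14, 15}
B = {1, 6, 8, 9, 10, 12}
Operation: difference A − B
In A but not B: 4, 5, 11, 14, 15

{4, 5, 11, 14, 15}


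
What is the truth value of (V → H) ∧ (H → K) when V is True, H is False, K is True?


V = True, H = False, K = True
Step 1: V → H is false only when V=True and H=False. Result: False
Step 2: H → K is false only when H=True and K=False. Result: True
Step 3: False ∧ True = False

False


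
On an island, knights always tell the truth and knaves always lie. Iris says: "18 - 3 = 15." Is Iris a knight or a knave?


Statement: "18 - 3 = 15."
Actual: 18 - 3 = 15
Claimed: 15
Statement is TRUE → Iris tells the truth → Knight

Knight


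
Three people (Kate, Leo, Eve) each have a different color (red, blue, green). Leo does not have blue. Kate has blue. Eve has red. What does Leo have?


From clues:
  Eve → red
  Kate → blue
By elimination, Leo gets the remaining.

green


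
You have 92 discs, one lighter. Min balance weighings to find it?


Each weighing has 3 outcomes (left heavy / balance / right heavy), so k weighings distinguish at most 3^k cases; splitting into three near-equal groups achieves this.
Need 3^k ≥ 92: 3^4 = 81 < 92 ≤ 3^5 = 243
k = ⌈log₃(92)⌉ = 5

5


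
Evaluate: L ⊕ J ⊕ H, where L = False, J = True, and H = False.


L = False, J = True, H = False
Step 1: L ⊕ J = False XOR True = True
Step 2: True ⊕ H = True XOR False = True
XOR is true when an odd number of operands are true.

True


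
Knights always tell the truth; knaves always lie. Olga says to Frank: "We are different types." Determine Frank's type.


Olga says: "We are different types."
Case 1: Olga is a Knight (truth-teller)
  Statement is true → they ARE different → Frank is a Knave
Case 2: Olga is a Knave (liar)
  Statement is false → they are NOT different → Frank is a Knave
In both cases, Frank is a Knave.

Knave


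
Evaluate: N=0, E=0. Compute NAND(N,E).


N AND E = 0
NOT(0) = 1

1


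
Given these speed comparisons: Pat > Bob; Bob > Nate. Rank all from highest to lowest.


Constraints: Pat > Bob; Bob > Nate
Method: at each step, the next-highest is the one remaining person who never appears on the smaller side of a constraint between remaining people.
  Step 1: remaining {Pat, Nate, Bob}; on the smaller side: {Nate, Bob} → Pat is next (Pat > Bob).
  Step 2: remaining {Nate, Bob}; on the smaller side: {Nate} → Bob is next (Bob > Nate).
  Step 3: only Nate remains → lowest.
Final ranking (highest to lowest):

Pat > Bob > Nate


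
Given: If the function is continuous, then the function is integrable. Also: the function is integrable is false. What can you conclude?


Modus tollens: P → Q, ¬Q ⊢ ¬P
P: the function is continuous
Q: the function is integrable
We have P → Q and Q is false.
By modus tollens, P must be false.

It is not the case that the function is continuous


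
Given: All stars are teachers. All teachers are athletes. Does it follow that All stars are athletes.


Premise 1: All stars are teachers.
Premise 2: All teachers are athletes.
Conclusion: All stars are athletes.
Barbara syllogism (AAA-1): All A are B, All B are C → All A are C.
Middle term (teachers) distributed in premise 2.

Valid


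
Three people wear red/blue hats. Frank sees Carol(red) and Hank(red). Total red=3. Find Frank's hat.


Total red = 3, seen red = 2
Own red = 3 - 2 = 1
Frank's hat is red.

red


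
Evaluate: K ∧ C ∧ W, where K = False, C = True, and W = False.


K = False, C = True, W = False
Step 1: K ∧ C = False AND True = False
Step 2: (False) ∧ W = (False) AND False = False
AND is true only when ALL operands are true.

False


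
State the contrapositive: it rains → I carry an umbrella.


Original: If it rains, then I carry an umbrella
Contrapositive: If ¬Q, then ¬P
Negate Q: not (I carry an umbrella)
Negate P: not (it rains)

If not (I carry an umbrella), then not (it rains).


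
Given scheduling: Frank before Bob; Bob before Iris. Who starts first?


Constraints: Frank before Bob; Bob before Iris
The first task can have nothing scheduled before it, so it must never appear on the right of a 'before'.
Tasks appearing after some 'before': Bob, Iris.
The only task not in that list is Frank → it is first.

Frank


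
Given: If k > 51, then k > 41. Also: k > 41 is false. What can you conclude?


Modus tollens: P → Q, ¬Q ⊢ ¬P
P: k > 51
Q: k > 41
We have P → Q and Q is false.
By modus tollens, P must be false.

It is not the case that k > 51


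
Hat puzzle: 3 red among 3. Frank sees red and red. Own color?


Total red = 3, seen red = 2
Own red = 3 - 2 = 1
Frank's hat is red.

red


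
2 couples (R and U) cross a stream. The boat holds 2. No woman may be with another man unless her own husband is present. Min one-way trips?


Label couples R and U.
1. WR+WU → (far: WR,WU; near: HR,HU)
2. WR ←   (far: WU; near: HR,HU,WR)
3. HR+HU → (far: HR,HU,WU; near: WR)
4. HR ←   (far: HU,WU; near: HR,WR)  — HR returns, since WR is alone on near bank
5. HR+WR → (far: all four; near: empty)
Every state respects the constraint.
Minimum trips = 5

5


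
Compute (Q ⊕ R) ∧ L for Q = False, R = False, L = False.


Q = False, R = False, L = False
Step 1: Q ⊕ R = False XOR False = False
Step 2: False ∧ L = False AND False = False
XOR true when exactly one of Q,R is true; then AND with L.

False


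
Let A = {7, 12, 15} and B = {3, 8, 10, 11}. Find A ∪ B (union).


A = {7, 12, 15}
B = {3, 8, 10, 11}
Operation: union
All elements combined: 3, 7, 8, 10, 11, 12, 15

{3, 7, 8, 10, 11, 12, 15}


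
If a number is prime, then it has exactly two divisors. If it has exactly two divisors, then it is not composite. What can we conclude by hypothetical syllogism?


Hypothetical syllogism: P → Q, Q → R ⊢ P → R
Premise 1: a number is prime → it has exactly two divisors
Premise 2: it has exactly two divisors → it is not composite
Chain the implications: the middle term (it has exactly two divisors) links the two.
Conclusion: If a number is prime, then it is not composite.

If a number is prime, then it is not composite.
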